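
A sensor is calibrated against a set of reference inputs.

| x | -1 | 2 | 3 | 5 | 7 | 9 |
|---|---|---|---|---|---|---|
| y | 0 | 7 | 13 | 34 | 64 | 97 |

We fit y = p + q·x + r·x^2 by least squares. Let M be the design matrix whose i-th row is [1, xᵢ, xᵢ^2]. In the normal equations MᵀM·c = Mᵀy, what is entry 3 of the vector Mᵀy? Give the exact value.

11988

Entry 3 ↔ basis x^2, so (Mᵀy)_{3} = Σᵢ (x^2)·yᵢ = (1)·(0) + (4)·(7) + (9)·(13) + (25)·(34) + (49)·(64) + (81)·(97) = 11988.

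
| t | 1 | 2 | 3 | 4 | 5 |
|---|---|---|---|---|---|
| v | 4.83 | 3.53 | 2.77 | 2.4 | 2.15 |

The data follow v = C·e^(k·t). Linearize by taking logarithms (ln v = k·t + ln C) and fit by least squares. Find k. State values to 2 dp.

k = -0.20

Linearized form: ln v = k·t + ln C. From the 5 transformed points,
Σt = 15.0000, Σ(t)² = 55.0000, Σln v = 5.4959, Σt·ln v = 14.4832.
Equations: 55.0000·k + 15.0000·ln C = 14.4832;  15.0000·k + 5·ln C = 5.4959.
Slope k = (n·Σt·ln v − Σt·Σln v)/(n·Σ(t)² − (Σt)²) = (5·14.4832 − 15.0000·5.4959)/50.0000 = -0.20046; ln C = (Σln v − k·Σt)/n = 1.70056.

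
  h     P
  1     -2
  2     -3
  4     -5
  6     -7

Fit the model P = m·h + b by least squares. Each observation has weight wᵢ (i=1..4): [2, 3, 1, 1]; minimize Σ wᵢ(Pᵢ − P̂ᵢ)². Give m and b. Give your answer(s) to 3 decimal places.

m = -1.000, b = -1.000

The normal equations are: 66·m + 18·b = -84;  18·m + 7·b = -25.
(Σwᵢ·h·h = 66, Σwᵢ·h = 18, Σwᵢ·1 = 7, Σwᵢ·h·P = -84, Σwᵢ·P = -25.)
Determinant 66·7 − 18² = 138.
m = ((-84)·7 − 18·(-25))/138 = -1; b = (66·(-25) − 18·(-84))/138 = -1.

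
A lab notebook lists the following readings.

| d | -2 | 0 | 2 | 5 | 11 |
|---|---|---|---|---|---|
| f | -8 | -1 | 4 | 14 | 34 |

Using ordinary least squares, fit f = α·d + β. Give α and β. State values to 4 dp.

α = 3.2140, β = -1.6848

Sums needed: Σd·d = 154, Σd = 16, Σ1 = 5.
Right-hand side: Σd·f = 468, Σf = 43.
Eliminating β: 5·(row 1) − 16·(row 2) gives 514·α = 5·468 − 16·43 = 1652, so α = 826/257.
Then β = (43 − 16·(826/257))/5 = -433/257.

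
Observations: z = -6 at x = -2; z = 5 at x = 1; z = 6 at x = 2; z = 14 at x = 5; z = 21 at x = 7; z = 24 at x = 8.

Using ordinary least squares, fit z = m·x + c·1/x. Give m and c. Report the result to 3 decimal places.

m = 2.921, c = 1.444

Compute the Gram sums: Σx·x = 147, Σx·1/x = 6, Σ1/x·1/x = 123561/78400.
For Aᵀz: Σx·z = 438, Σ1/x·z = 99/5.
Normal equations: [[147, 6]; [6, 123561/78400]]·[m, c]ᵀ = [438, 99/5]ᵀ.
Eliminating c: (123561/78400)·(row 1) − 6·(row 2) gives (313083/1600)·m = (123561/78400)·438 − 6·(99/5) = 22402899/39200, so m = 4978422/1704563.
Then c = ((99/5) − 6·(4978422/1704563))/(123561/78400) = 50240/34787.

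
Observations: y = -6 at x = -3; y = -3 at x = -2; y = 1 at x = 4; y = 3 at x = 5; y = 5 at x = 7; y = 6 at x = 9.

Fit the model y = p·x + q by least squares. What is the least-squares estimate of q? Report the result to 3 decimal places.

q = -2.182

From the data, Σx·x = 184, Σx = 20, Σ1 = 6.
Right-hand side: Σx·y = 132, Σy = 6.
Δ = 184·6 − 20² = 704.
p = (132·6 − 20·6)/704 = 21/22; q = (184·6 − 20·132)/704 = -24/11.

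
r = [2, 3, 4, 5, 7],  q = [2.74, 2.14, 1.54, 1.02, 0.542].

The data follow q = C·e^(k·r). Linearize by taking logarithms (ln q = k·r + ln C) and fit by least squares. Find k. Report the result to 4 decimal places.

Let Y = ln q. Fitting Y = k·r + ln C by least squares:
XᵀX = [[103.0000, 21.0000]; [21.0000, 5]], rhs = [1.8371, 1.6079]ᵀ  (here Σr = 21.0000, Σ(r)² = 103.0000, Σln q = 1.6079, Σr·ln q = 1.8371).
Solving (det = 74.0000): k = -0.33216, ln C = 1.71664.

k = -0.3322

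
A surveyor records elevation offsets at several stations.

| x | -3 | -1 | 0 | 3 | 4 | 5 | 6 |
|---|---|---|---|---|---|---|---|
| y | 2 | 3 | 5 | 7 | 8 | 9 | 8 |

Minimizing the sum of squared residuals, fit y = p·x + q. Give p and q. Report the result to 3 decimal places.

Normal-equation sums: Σx·x = 96, Σx = 14, Σ1 = 7.
And Σx·y = 137, Σy = 42.
AᵀA·[p, q]ᵀ = Aᵀy becomes [[96, 14]; [14, 7]]·[p, q]ᵀ = [137, 42]ᵀ.
Eliminating q: 7·(row 1) − 14·(row 2) gives 476·p = 7·137 − 14·42 = 371, so p = 53/68.
Then q = (42 − 14·(53/68))/7 = 151/34.

p = 0.779, q = 4.441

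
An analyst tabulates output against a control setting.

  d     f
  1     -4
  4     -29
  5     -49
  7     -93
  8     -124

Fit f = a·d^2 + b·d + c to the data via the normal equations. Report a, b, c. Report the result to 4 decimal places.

a = -2.0833, b = 1.6500, c = -3.4667

Entries of XᵀX: Σd^2·d^2 = 7379, Σd^2·d = 1045, Σd^2 = 155, Σd·d = 155, Σd = 25, Σ1 = 5.
For Xᵀf: Σd^2·f = -14186, Σd·f = -2008, Σf = -299.
XᵀX·[a, b, c]ᵀ = Xᵀf becomes [[7379, 1045, 155]; [1045, 155, 25]; [155, 25, 5]]·[a, b, c]ᵀ = [-14186, -2008, -299]ᵀ.
Inverting the 3×3 Gram matrix, [a, b, c]ᵀ = [-25/12, 33/20, -52/15]ᵀ.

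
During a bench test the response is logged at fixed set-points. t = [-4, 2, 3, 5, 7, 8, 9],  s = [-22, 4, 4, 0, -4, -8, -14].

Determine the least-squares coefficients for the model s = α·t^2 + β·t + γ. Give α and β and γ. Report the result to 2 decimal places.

α = -0.51, β = 3.13, γ = -1.20

Entries of AᵀA: Σt^2·t^2 = 14036, Σt^2·t = 1680, Σt^2 = 248, Σt·t = 248, Σt = 30, Σ1 = 7.
And Σt^2·s = -2142, Σt·s = -110, Σs = -40.
AᵀA·[α, β, γ]ᵀ = Aᵀs becomes [[14036, 1680, 248]; [1680, 248, 30]; [248, 30, 7]]·[α, β, γ]ᵀ = [-2142, -110, -40]ᵀ.
Solving the 3×3 system (Gaussian elimination) gives α = -108919/215338, β = 673595/215338, γ = -129247/107669.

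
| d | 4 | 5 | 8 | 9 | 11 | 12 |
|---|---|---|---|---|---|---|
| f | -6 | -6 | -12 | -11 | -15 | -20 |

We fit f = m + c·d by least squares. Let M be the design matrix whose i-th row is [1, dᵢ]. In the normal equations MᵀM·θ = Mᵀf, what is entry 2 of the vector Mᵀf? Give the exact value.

-654

Entry 2 ↔ basis d, so (Mᵀf)_{2} = Σᵢ (d)·fᵢ = (4)·(-6) + (5)·(-6) + (8)·(-12) + (9)·(-11) + (11)·(-15) + (12)·(-20) = -654.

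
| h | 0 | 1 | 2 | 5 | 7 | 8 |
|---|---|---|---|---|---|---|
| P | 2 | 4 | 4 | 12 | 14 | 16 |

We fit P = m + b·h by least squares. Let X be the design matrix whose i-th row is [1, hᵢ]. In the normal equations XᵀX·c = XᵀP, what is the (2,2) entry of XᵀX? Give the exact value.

Row 2 ↔ basis h, column 2 ↔ basis h, so (XᵀX)_{2,2} = Σᵢ (h)·(h) = (0)·(0) + (1)·(1) + (2)·(2) + (5)·(5) + (7)·(7) + (8)·(8) = 143.

143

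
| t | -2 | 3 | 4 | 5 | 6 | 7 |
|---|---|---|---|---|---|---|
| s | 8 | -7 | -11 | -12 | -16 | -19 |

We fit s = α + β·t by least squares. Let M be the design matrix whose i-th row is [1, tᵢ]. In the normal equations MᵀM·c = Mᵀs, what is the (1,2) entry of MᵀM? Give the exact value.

Row 1 ↔ basis 1, column 2 ↔ basis t, so (MᵀM)_{1,2} = Σᵢ t = (1)·(-2) + (1)·(3) + (1)·(4) + (1)·(5) + (1)·(6) + (1)·(7) = 23.

23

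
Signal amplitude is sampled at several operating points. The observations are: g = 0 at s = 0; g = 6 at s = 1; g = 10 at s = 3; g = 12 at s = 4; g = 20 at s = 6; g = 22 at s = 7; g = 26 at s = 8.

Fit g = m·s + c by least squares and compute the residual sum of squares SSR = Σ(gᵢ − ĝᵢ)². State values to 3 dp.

SSR = 7.177

Forming AᵀA = [[175, 29]; [29, 7]] and Aᵀg = [566, 96]ᵀ gives AᵀA·[m, c]ᵀ = Aᵀg.
Determinant 175·7 − 29² = 384.
m = (566·7 − 29·96)/384 = 589/192; c = (175·96 − 29·566)/384 = 193/192.
Residuals: -193/192, 185/96, -5/24, -245/192, 113/192, -23/48, 29/64; SSR = 689/96.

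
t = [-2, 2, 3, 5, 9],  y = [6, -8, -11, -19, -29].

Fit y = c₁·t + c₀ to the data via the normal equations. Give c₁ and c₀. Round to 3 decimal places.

c₁ = -3.215, c₀ = -1.270

The normal equations are: 123·c₁ + 17·c₀ = -417;  17·c₁ + 5·c₀ = -61.
det = 123·5 − 17² = 326.
c₁ = ((-417)·5 − 17·(-61))/326 = -524/163; c₀ = (123·(-61) − 17·(-417))/326 = -207/163.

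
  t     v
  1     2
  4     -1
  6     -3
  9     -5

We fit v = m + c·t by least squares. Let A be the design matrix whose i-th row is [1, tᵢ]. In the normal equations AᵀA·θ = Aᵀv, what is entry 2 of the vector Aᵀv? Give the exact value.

-65

Entry 2 ↔ basis t, so (Aᵀv)_{2} = Σᵢ (t)·vᵢ = (1)·(2) + (4)·(-1) + (6)·(-3) + (9)·(-5) = -65.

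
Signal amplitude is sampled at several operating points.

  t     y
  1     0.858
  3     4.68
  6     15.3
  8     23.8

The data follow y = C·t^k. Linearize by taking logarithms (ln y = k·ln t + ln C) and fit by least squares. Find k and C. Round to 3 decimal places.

k = 1.605, C = 0.842

Let Y = ln y. Fitting Y = k·ln t + ln C by least squares:
Over the data: Σln t = 4.9698, Σ(ln t)² = 8.7414, Σln y = 7.2877, Σln t·ln y = 13.1743.
Normal system: [[8.7414, 4.9698]; [4.9698, 4]]·[k, ln C]ᵀ = [13.1743, 7.2877]ᵀ.
Slope k = (n·Σln t·ln y − Σln t·Σln y)/(n·Σ(ln t)² − (Σln t)²) = (4·13.1743 − 4.9698·7.2877)/10.2667 = 1.60508; ln C = (Σln y − k·Σln t)/n = -0.17232, so C = exp(-0.17232) = 0.84171.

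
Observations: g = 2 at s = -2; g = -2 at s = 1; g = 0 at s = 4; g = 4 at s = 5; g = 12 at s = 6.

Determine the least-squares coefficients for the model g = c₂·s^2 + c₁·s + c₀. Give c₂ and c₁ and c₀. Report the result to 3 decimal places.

Sums needed: Σs^2·s^2 = 2194, Σs^2·s = 398, Σs^2 = 82, Σs·s = 82, Σs = 14, Σ1 = 5.
For Aᵀg: Σs^2·g = 538, Σs·g = 86, Σg = 16.
Inverting the 3×3 Gram matrix, [c₂, c₁, c₀]ᵀ = [253/416, -595/416, -36/13]ᵀ.

c₂ = 0.608, c₁ = -1.430, c₀ = -2.769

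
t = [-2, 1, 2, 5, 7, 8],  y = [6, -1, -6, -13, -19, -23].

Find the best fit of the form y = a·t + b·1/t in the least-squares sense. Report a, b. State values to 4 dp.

Setting ∂/∂a … = 0 gives: 147·a + 6·b = -407;  6·a + (123561/78400)·b = -4253/280.
Determinant 147·(123561/78400) − 6² = 313083/1600.
a = ((-407)·(123561/78400) − 6·(-4253/280))/(313083/1600) = -14381429/5113689; b = (147·(-4253/280) − 6·(-407))/(313083/1600) = 111560/104361.

a = -2.8123, b = 1.0690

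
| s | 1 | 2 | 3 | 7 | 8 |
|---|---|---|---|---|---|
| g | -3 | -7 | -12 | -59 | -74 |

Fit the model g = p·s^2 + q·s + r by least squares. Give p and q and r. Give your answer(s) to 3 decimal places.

p = -1.061, q = -0.707, r = -1.070

Sums needed: Σs^2·s^2 = 6595, Σs^2·s = 891, Σs^2 = 127, Σs·s = 127, Σs = 21, Σ1 = 5.
And Σs^2·g = -7766, Σs·g = -1058, Σg = -155.
So MᵀM·[p, q, r]ᵀ = Mᵀg: [[6595, 891, 127]; [891, 127, 21]; [127, 21, 5]]·[p, q, r]ᵀ = [-7766, -1058, -155]ᵀ.
Inverting the 3×3 Gram matrix, [p, q, r]ᵀ = [-7555/7118, -5035/7118, -3807/3559]ᵀ.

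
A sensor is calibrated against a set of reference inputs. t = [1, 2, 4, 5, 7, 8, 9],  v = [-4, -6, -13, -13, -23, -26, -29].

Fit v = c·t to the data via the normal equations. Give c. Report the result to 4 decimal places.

c = -3.1792

Setting ∂/∂c … = 0 gives: 240·c = -763.
(Σt·t = 240, Σt·v = -763.)
c = (-763)/240 = -3.17917.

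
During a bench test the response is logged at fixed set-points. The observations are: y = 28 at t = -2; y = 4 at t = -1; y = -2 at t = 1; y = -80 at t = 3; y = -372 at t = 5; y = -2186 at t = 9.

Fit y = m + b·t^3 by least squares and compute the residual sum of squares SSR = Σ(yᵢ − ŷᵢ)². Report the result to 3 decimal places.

SSR = 8.236

The normal equations are: 6·m + 873·b = -2608;  873·m + 547861·b = -1642484.
Δ = 6·547861 − 873² = 2525037.
m = ((-2608)·547861 − 873·(-1642484))/2525037 = 5067044/2525037; b = (6·(-1642484) − 873·(-2608))/2525037 = -2526040/841679.
Residuals: 5009032/2525037, -2545016/2525037, -2538998/2525037, -2460764/2525037, 2884192/2525037, -348446/2525037; SSR = 20795480/2525037.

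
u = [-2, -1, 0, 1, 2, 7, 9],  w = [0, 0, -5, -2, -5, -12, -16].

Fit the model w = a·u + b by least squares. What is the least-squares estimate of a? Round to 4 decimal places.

a = -1.4365

MᵀM·[a, b]ᵀ = Mᵀw reads: 140·a + 16·b = -240;  16·a + 7·b = -40.
det = 140·7 − 16² = 724.
a = ((-240)·7 − 16·(-40))/724 = -260/181; b = (140·(-40) − 16·(-240))/724 = -440/181.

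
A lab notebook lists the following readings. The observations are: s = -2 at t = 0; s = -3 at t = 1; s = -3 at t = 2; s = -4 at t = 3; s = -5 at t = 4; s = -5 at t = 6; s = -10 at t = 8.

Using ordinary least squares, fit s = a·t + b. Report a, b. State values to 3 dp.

Entries of XᵀX: Σt·t = 130, Σt = 24, Σ1 = 7.
Moment sums: Σt·s = -151, Σs = -32.
Normal equations: [[130, 24]; [24, 7]]·[a, b]ᵀ = [-151, -32]ᵀ.
det = 130·7 − 24² = 334.
a = ((-151)·7 − 24·(-32))/334 = -289/334; b = (130·(-32) − 24·(-151))/334 = -268/167.

a = -0.865, b = -1.605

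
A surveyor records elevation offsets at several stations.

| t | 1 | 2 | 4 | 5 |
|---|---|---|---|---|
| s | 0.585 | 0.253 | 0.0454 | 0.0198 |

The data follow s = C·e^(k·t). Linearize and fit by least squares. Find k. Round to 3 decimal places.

Taking logs, ln s = k·t + ln C, so regress ln s on t.
Sums: Σt = 12.0000, Σ(t)² = 46.0000, Σln s = -8.9248, Σt·ln s = -35.2642.
Normal system: [[46.0000, 12.0000]; [12.0000, 4]]·[k, ln C]ᵀ = [-35.2642, -8.9248]ᵀ.
Slope k = (n·Σt·ln s − Σt·Σln s)/(n·Σ(t)² − (Σt)²) = (4·-35.2642 − 12.0000·-8.9248)/40.0000 = -0.84897; ln C = (Σln s − k·Σt)/n = 0.31571.

k = -0.849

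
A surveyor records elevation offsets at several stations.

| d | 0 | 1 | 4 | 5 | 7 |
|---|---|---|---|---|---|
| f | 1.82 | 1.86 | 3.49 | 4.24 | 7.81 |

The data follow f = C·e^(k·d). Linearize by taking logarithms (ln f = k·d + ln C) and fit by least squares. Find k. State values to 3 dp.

k = 0.209

Linearized form: ln f = k·d + ln C. From the 5 transformed points,
Σd = 17.0000, Σ(d)² = 91.0000, Σln f = 5.9693, Σd·ln f = 27.2308.
Equations: 91.0000·k + 17.0000·ln C = 27.2308;  17.0000·k + 5·ln C = 5.9693.
Δ = 91.0000·5 − (17.0000)² = 166.0000; k = (27.2308·5 − 17.0000·5.9693)/166.0000 = 0.20889, ln C = (91.0000·5.9693 − 17.0000·27.2308)/166.0000 = 0.48362.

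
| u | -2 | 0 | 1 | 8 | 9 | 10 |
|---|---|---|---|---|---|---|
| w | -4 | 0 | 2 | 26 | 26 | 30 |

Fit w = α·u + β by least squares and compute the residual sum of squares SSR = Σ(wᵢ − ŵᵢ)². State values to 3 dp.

SSR = 9.010

With design matrix X, XᵀX = [[250, 26]; [26, 6]] and Xᵀw = [752, 80]ᵀ.
Determinant 250·6 − 26² = 824.
α = (752·6 − 26·80)/824 = 304/103; β = (250·80 − 26·752)/824 = 56/103.
Residuals: 140/103, -56/103, -154/103, 190/103, -114/103, -6/103; SSR = 928/103.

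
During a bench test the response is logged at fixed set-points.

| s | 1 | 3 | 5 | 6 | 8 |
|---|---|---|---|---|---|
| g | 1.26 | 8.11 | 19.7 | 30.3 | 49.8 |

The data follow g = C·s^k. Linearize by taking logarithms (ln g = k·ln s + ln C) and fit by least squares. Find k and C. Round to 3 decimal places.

k = 1.766, C = 1.222

Linearized form: ln g = k·ln s + ln C. From the 5 transformed points,
Sums: Σln s = 6.5793, Σ(ln s)² = 11.3317, Σln g = 12.6240, Σln s·ln g = 21.3351.
Normal system: [[11.3317, 6.5793]; [6.5793, 5]]·[k, ln C]ᵀ = [21.3351, 12.6240]ᵀ.
Δ = 11.3317·5 − (6.5793)² = 13.3720; k = (21.3351·5 − 6.5793·12.6240)/13.3720 = 1.76629, ln C = (11.3317·12.6240 − 6.5793·21.3351)/13.3720 = 0.20062, so C = exp(0.20062) = 1.22216.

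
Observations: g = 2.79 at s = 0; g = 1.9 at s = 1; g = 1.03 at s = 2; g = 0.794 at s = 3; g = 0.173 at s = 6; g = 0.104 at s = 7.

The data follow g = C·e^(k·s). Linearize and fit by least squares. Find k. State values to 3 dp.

Linearized form: ln g = k·s + ln C. From the 6 transformed points,
Σs = 19.0000, Σ(s)² = 99.0000, Σln g = -2.5510, Σs·ln g = -26.3614.
Equations: 99.0000·k + 19.0000·ln C = -26.3614;  19.0000·k + 6·ln C = -2.5510.
Δ = 99.0000·6 − (19.0000)² = 233.0000; k = (-26.3614·6 − 19.0000·-2.5510)/233.0000 = -0.47081, ln C = (99.0000·-2.5510 − 19.0000·-26.3614)/233.0000 = 1.06572.

k = -0.471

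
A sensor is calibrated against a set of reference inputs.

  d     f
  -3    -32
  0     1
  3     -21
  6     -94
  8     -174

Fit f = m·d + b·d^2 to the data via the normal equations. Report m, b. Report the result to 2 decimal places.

m = 1.89, b = -2.95

Sums needed: Σd·d = 118, Σd·d^2 = 728, Σd^2·d^2 = 5554.
And Σd·f = -1923, Σd^2·f = -14997.
Δ = 118·5554 − 728² = 125388.
m = ((-1923)·5554 − 728·(-14997))/125388 = 13193/6966; b = (118·(-14997) − 728·(-1923))/125388 = -20539/6966.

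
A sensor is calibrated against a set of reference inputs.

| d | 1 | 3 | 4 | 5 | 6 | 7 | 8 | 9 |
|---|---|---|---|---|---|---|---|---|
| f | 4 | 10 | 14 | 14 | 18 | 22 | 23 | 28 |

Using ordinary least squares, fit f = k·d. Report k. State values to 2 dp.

k = 3.05

Entries of MᵀM: Σd·d = 281.
And Σd·f = 858.
MᵀM·[k]ᵀ = Mᵀf becomes [[281]]·[k]ᵀ = [858]ᵀ.
k = 858/281 = 3.05338.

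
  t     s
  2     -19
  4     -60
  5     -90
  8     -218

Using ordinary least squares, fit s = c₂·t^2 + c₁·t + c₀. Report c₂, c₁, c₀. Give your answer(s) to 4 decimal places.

Forming MᵀM = [[4993, 709, 109]; [709, 109, 19]; [109, 19, 4]] and Mᵀs = [-17238, -2472, -387]ᵀ gives MᵀM·[c₂, c₁, c₀]ᵀ = Mᵀs.
Row-reducing yields c₂ = -19/6, c₁ = -3/2, c₀ = -10/3.

c₂ = -3.1667, c₁ = -1.5000, c₀ = -3.3333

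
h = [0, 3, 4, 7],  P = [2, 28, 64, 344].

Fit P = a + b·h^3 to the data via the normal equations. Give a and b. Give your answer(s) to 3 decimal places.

With design matrix X, XᵀX = [[4, 434]; [434, 122474]] and XᵀP = [438, 122844]ᵀ.
det = 4·122474 − 434² = 301540.
a = (438·122474 − 434·122844)/301540 = 82329/75385; b = (4·122844 − 434·438)/301540 = 75321/75385.

a = 1.092, b = 0.999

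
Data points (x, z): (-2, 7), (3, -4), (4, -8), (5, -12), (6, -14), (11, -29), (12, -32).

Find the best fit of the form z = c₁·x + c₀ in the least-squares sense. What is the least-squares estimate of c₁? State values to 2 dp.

c₁ = -2.85

The normal system AᵀA·[c₁, c₀]ᵀ = Aᵀz is [[355, 39]; [39, 7]]·[c₁, c₀]ᵀ = [-905, -92]ᵀ.
det = 355·7 − 39² = 964.
c₁ = ((-905)·7 − 39·(-92))/964 = -2747/964; c₀ = (355·(-92) − 39·(-905))/964 = 2635/964.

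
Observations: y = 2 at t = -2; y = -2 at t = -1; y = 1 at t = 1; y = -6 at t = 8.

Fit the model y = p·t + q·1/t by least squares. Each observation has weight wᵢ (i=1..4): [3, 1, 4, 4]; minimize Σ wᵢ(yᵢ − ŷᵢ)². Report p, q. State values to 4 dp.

p = -0.7977, q = 1.6468

Sums needed: Σwᵢ·t·t = 273, Σwᵢ·t·1/t = 12, Σwᵢ·1/t·1/t = 93/16.
Right-hand side: Σwᵢ·t·y = -198, Σwᵢ·1/t·y = 0.
Eliminating q: (93/16)·(row 1) − 12·(row 2) gives (23085/16)·p = (93/16)·(-198) − 12·0 = -9207/8, so p = -682/855.
Then q = (0 − 12·(-682/855))/(93/16) = 1408/855.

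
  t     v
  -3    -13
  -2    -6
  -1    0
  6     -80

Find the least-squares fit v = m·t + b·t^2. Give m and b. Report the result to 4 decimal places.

m = -1.4543, b = -1.9794

The normal system AᵀA·[m, b]ᵀ = Aᵀv is [[50, 180]; [180, 1394]]·[m, b]ᵀ = [-429, -3021]ᵀ.
Eliminating b: 1394·(row 1) − 180·(row 2) gives 37300·m = 1394·(-429) − 180·(-3021) = -54246, so m = -27123/18650.
Then b = ((-3021) − 180·(-27123/18650))/1394 = -7383/3730.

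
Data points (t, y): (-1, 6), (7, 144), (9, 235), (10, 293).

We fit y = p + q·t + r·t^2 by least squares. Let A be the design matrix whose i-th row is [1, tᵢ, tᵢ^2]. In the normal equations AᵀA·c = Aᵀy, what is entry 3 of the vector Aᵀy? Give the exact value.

Entry 3 ↔ basis t^2, so (Aᵀy)_{3} = Σᵢ (t^2)·yᵢ = (1)·(6) + (49)·(144) + (81)·(235) + (100)·(293) = 55397.

55397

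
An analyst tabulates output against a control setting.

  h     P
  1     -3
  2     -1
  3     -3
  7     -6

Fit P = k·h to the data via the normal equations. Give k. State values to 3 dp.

Entries of MᵀM: Σh·h = 63.
Moment sums: Σh·P = -56.
So MᵀM·[k]ᵀ = MᵀP: [[63]]·[k]ᵀ = [-56]ᵀ.
k = (-56)/63 = -0.888889.

k = -0.889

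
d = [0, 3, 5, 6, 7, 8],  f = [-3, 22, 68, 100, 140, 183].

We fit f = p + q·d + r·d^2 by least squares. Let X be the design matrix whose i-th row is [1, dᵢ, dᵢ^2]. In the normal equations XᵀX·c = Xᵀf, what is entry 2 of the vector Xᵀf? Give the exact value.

3450

Entry 2 ↔ basis d, so (Xᵀf)_{2} = Σᵢ (d)·fᵢ = (0)·(-3) + (3)·(22) + (5)·(68) + (6)·(100) + (7)·(140) + (8)·(183) = 3450.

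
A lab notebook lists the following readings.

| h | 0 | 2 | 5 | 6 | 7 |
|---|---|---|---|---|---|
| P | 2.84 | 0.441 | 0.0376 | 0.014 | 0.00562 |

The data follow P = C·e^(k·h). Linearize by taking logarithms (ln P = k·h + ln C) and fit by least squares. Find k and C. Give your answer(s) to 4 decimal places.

k = -0.8794, C = 2.7636

Linearized form: ln P = k·h + ln C. From the 5 transformed points,
Over the data: Σh = 20.0000, Σ(h)² = 114.0000, Σln P = -12.5058, Σh·ln P = -79.9233.
Normal system: [[114.0000, 20.0000]; [20.0000, 5]]·[k, ln C]ᵀ = [-79.9233, -12.5058]ᵀ.
Solving (det = 170.0000): k = -0.87942, ln C = 1.01652, so C = exp(1.01652) = 2.76355.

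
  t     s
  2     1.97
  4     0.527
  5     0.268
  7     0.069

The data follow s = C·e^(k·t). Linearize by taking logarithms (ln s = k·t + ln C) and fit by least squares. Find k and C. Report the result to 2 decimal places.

Linearized form: ln s = k·t + ln C. From the 4 transformed points,
AᵀA = [[94.0000, 18.0000]; [18.0000, 4]], rhs = [-26.5055, -3.9529]ᵀ  (here Σt = 18.0000, Σ(t)² = 94.0000, Σln s = -3.9529, Σt·ln s = -26.5055).
Δ = 94.0000·4 − (18.0000)² = 52.0000; k = (-26.5055·4 − 18.0000·-3.9529)/52.0000 = -0.67056, ln C = (94.0000·-3.9529 − 18.0000·-26.5055)/52.0000 = 2.02930, so C = exp(2.02930) = 7.60873.

k = -0.67, C = 7.61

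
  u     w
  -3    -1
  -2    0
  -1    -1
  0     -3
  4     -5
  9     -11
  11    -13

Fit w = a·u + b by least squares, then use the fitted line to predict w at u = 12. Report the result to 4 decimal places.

Forming XᵀX = [[232, 18]; [18, 7]] and Xᵀw = [-258, -34]ᵀ gives XᵀX·[a, b]ᵀ = Xᵀw.
det = 232·7 − 18² = 1300.
a = ((-258)·7 − 18·(-34))/1300 = -597/650; b = (232·(-34) − 18·(-258))/1300 = -811/325.
At u = 12: ŵ = (-597/650)·(12) + (-811/325)·(1) = -4393/325.

ŵ = -13.5169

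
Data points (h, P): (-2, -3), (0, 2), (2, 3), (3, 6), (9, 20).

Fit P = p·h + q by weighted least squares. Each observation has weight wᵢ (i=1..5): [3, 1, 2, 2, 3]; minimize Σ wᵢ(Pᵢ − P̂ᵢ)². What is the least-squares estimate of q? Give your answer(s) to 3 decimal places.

Sums needed: Σwᵢ·h·h = 281, Σwᵢ·h = 31, Σwᵢ·1 = 11.
And Σwᵢ·h·P = 606, Σwᵢ·P = 71.
So XᵀWX·[p, q]ᵀ = XᵀWP: [[281, 31]; [31, 11]]·[p, q]ᵀ = [606, 71]ᵀ.
Determinant 281·11 − 31² = 2130.
p = (606·11 − 31·71)/2130 = 893/426; q = (281·71 − 31·606)/2130 = 233/426.

q = 0.547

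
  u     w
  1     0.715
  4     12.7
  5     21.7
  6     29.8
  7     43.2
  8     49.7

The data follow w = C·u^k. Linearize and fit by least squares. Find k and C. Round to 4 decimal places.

k = 2.0749, C = 0.7242

With ln wᵢ as the transformed response and ln uᵢ as the regressor:
AᵀA = [[15.8331, 8.8128]; [8.8128, 6]], rhs = [30.0086, 16.3498]ᵀ  (here Σln u = 8.8128, Σ(ln u)² = 15.8331, Σln w = 16.3498, Σln u·ln w = 30.0086).
Solving (det = 17.3327): k = 2.07489, ln C = -0.32264, so C = exp(-0.32264) = 0.72423.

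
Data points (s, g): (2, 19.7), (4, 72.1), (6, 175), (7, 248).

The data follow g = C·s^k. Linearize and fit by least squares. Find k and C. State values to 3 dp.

k = 2.016, C = 4.723

Taking logs, ln g = k·ln s + ln C, so regress ln g on ln s.
Σln s = 5.8171, Σ(ln s)² = 9.3992, Σln g = 17.9369, Σln s·ln g = 27.9793.
Normal system: [[9.3992, 5.8171]; [5.8171, 4]]·[k, ln C]ᵀ = [27.9793, 17.9369]ᵀ.
Slope k = (n·Σln s·ln g − Σln s·Σln g)/(n·Σ(ln s)² − (Σln s)²) = (4·27.9793 − 5.8171·17.9369)/3.7582 = 2.01602; ln C = (Σln g − k·Σln s)/n = 1.55237, so C = exp(1.55237) = 4.72267.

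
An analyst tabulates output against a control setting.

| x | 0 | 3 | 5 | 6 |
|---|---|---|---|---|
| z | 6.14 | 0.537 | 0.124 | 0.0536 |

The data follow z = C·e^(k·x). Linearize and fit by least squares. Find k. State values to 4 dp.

k = -0.7851

Linearized form: ln z = k·x + ln C. From the 4 transformed points,
Σx = 14.0000, Σ(x)² = 70.0000, Σln z = -3.8206, Σx·ln z = -29.8599.
Equations: 70.0000·k + 14.0000·ln C = -29.8599;  14.0000·k + 4·ln C = -3.8206.
Δ = 70.0000·4 − (14.0000)² = 84.0000; k = (-29.8599·4 − 14.0000·-3.8206)/84.0000 = -0.78513, ln C = (70.0000·-3.8206 − 14.0000·-29.8599)/84.0000 = 1.79280.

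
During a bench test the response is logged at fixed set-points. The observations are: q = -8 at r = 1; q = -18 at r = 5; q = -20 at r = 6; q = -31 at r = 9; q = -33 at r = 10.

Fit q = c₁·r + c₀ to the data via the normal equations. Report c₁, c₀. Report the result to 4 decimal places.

Sums needed: Σr·r = 243, Σr = 31, Σ1 = 5.
Right-hand side: Σr·q = -827, Σq = -110.
Determinant 243·5 − 31² = 254.
c₁ = ((-827)·5 − 31·(-110))/254 = -725/254; c₀ = (243·(-110) − 31·(-827))/254 = -1093/254.

c₁ = -2.8543, c₀ = -4.3031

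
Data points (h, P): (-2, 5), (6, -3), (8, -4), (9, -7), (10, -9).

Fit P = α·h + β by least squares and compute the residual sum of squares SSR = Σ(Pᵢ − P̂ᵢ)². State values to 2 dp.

SSR = 4.40

Entries of MᵀM: Σh·h = 285, Σh = 31, Σ1 = 5.
For MᵀP: Σh·P = -213, ΣP = -18.
So MᵀM·[α, β]ᵀ = MᵀP: [[285, 31]; [31, 5]]·[α, β]ᵀ = [-213, -18]ᵀ.
Determinant 285·5 − 31² = 464.
α = ((-213)·5 − 31·(-18))/464 = -507/464; β = (285·(-18) − 31·(-213))/464 = 1473/464.
Residuals: -167/464, 177/464, 727/464, -79/232, -579/464; SSR = 2043/464.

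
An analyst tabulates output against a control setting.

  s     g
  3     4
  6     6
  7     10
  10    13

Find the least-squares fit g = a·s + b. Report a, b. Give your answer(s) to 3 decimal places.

From the data, Σs·s = 194, Σs = 26, Σ1 = 4.
And Σs·g = 248, Σg = 33.
AᵀA·[a, b]ᵀ = Aᵀg becomes [[194, 26]; [26, 4]]·[a, b]ᵀ = [248, 33]ᵀ.
det = 194·4 − 26² = 100.
a = (248·4 − 26·33)/100 = 67/50; b = (194·33 − 26·248)/100 = -23/50.

a = 1.340, b = -0.460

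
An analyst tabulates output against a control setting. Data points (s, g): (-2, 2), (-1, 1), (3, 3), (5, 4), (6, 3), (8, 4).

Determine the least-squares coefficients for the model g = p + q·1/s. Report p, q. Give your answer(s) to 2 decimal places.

p = 3.06, q = 1.98

Compute the Gram sums: Σ1 = 6, Σ1/s = -27/40, Σ1/s·1/s = 20801/14400.
Right-hand side: Σg = 17, Σ1/s·g = 4/5.
So MᵀM·[p, q]ᵀ = Mᵀg: [[6, -27/40]; [-27/40, 20801/14400]]·[p, q]ᵀ = [17, 4/5]ᵀ.
Determinant 6·(20801/14400) − (-27/40)² = 7883/960.
p = (17·(20801/14400) − (-27/40)·(4/5))/(7883/960) = 361393/118245; q = (6·(4/5) − (-27/40)·17)/(7883/960) = 15624/7883.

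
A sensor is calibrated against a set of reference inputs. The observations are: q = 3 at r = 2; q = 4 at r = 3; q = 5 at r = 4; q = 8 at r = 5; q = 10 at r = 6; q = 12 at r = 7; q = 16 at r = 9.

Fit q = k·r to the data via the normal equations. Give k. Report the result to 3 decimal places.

k = 1.664

Entries of MᵀM: Σr·r = 220.
Moment sums: Σr·q = 366.
MᵀM·[k]ᵀ = Mᵀq becomes [[220]]·[k]ᵀ = [366]ᵀ.
k = 366/220 = 1.66364.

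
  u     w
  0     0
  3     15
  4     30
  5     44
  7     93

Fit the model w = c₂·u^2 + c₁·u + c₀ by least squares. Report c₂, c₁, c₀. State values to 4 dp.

c₂ = 2.0475, c₁ = -1.1149, c₀ = 0.0965

Sums needed: Σu^2·u^2 = 3363, Σu^2·u = 559, Σu^2 = 99, Σu·u = 99, Σu = 19, Σ1 = 5.
And Σu^2·w = 6272, Σu·w = 1036, Σw = 182.
Normal equations: [[3363, 559, 99]; [559, 99, 19]; [99, 19, 5]]·[c₂, c₁, c₀]ᵀ = [6272, 1036, 182]ᵀ.
Row-reducing yields c₂ = 1337/653, c₁ = -728/653, c₀ = 63/653.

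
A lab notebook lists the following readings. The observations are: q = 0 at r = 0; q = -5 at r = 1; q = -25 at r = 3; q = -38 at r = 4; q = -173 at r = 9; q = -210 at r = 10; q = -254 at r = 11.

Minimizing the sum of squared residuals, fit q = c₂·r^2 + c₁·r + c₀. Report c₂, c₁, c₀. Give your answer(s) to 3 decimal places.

Setting ∂/∂c₂ … = 0 gives: 31540·c₂ + 3152·c₁ + 328·c₀ = -66585;  3152·c₂ + 328·c₁ + 38·c₀ = -6683;  328·c₂ + 38·c₁ + 7·c₀ = -705.
(Σr^2·r^2 = 31540, Σr^2·r = 3152, Σr^2 = 328, Σr·r = 328, Σr = 38, Σ1 = 7, Σr^2·q = -66585, Σr·q = -6683, Σq = -705.)
Inverting the 3×3 Gram matrix, [c₂, c₁, c₀]ᵀ = [-97415/50988, -98729/50988, -5779/8498]ᵀ.

c₂ = -1.911, c₁ = -1.936, c₀ = -0.680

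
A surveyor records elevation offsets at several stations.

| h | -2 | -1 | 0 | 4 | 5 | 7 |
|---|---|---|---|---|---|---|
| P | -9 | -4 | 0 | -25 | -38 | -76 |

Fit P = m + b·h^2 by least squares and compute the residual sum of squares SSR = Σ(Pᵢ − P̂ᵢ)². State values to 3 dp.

Setting ∂/∂m … = 0 gives: 6·m + 95·b = -152;  95·m + 3299·b = -5114.
Δ = 6·3299 − 95² = 10769.
m = ((-152)·3299 − 95·(-5114))/10769 = -15618/10769; b = (6·(-5114) − 95·(-152))/10769 = -16244/10769.
Residuals: -16327/10769, -126/121, 15618/10769, 6297/10769, 1136/979, -6870/10769; SSR = 81646/10769.

SSR = 7.582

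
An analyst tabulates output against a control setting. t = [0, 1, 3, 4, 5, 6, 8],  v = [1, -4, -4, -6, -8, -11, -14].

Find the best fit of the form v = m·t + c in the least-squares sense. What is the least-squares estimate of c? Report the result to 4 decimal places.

The normal equations are: 151·m + 27·c = -258;  27·m + 7·c = -46.
Determinant 151·7 − 27² = 328.
m = ((-258)·7 − 27·(-46))/328 = -141/82; c = (151·(-46) − 27·(-258))/328 = 5/82.

c = 0.0610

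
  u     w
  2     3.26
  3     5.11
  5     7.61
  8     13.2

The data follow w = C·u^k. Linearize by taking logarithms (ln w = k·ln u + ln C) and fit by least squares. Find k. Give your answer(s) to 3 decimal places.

Linearized form: ln w = k·ln u + ln C. From the 4 transformed points,
AᵀA = [[8.6018, 5.4806]; [5.4806, 4]], rhs = [11.2429, 7.4226]ᵀ  (here Σln u = 5.4806, Σ(ln u)² = 8.6018, Σln w = 7.4226, Σln u·ln w = 11.2429).
Solving (det = 4.3697): k = 0.98196, ln C = 0.51021.

k = 0.982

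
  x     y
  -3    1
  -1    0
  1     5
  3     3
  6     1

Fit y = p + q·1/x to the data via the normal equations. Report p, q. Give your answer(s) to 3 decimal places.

p = 1.918, q = 2.450

Setting ∂/∂p … = 0 gives: 5·p + (1/6)·q = 10;  (1/6)·p + (9/4)·q = 35/6.
(Σ1 = 5, Σ1/x = 1/6, Σ1/x·1/x = 9/4, Σy = 10, Σ1/x·y = 35/6.)
Determinant 5·(9/4) − (1/6)² = 101/9.
p = (10·(9/4) − (1/6)·(35/6))/(101/9) = 775/404; q = (5·(35/6) − (1/6)·10)/(101/9) = 495/202.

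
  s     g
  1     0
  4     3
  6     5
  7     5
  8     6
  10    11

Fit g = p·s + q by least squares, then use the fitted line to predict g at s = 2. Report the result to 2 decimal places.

MᵀM·[p, q]ᵀ = Mᵀg reads: 266·p + 36·q = 235;  36·p + 6·q = 30.
Eliminating q: 6·(row 1) − 36·(row 2) gives 300·p = 6·235 − 36·30 = 330, so p = 11/10.
Then q = (30 − 36·(11/10))/6 = -8/5.
At s = 2: ĝ = (11/10)·(2) + (-8/5)·(1) = 3/5.

ĝ = 0.60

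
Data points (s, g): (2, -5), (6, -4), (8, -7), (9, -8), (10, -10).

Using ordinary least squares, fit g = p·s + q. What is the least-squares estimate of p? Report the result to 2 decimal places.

Compute the Gram sums: Σs·s = 285, Σs = 35, Σ1 = 5.
Right-hand side: Σs·g = -262, Σg = -34.
Eliminating q: 5·(row 1) − 35·(row 2) gives 200·p = 5·(-262) − 35·(-34) = -120, so p = -3/5.
Then q = ((-34) − 35·(-3/5))/5 = -13/5.

p = -0.60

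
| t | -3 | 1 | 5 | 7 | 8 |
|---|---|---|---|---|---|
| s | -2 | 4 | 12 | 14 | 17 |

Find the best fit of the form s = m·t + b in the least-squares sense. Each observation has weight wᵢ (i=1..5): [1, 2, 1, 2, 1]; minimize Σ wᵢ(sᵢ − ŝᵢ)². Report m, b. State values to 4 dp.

m = 1.6958, b = 2.7014

MᵀWM·[m, b]ᵀ = MᵀWs reads: 198·m + 26·b = 406;  26·m + 7·b = 63.
Δ = 198·7 − 26² = 710.
m = (406·7 − 26·63)/710 = 602/355; b = (198·63 − 26·406)/710 = 959/355.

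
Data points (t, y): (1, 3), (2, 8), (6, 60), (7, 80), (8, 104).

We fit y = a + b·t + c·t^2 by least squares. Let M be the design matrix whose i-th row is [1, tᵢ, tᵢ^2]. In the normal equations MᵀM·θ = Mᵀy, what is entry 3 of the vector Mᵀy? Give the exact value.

12771

Entry 3 ↔ basis t^2, so (Mᵀy)_{3} = Σᵢ (t^2)·yᵢ = (1)·(3) + (4)·(8) + (36)·(60) + (49)·(80) + (64)·(104) = 12771.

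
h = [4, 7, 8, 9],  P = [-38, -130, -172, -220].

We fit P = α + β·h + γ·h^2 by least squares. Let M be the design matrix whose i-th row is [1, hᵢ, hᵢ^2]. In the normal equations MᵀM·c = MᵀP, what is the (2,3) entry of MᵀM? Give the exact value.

1648

Row 2 ↔ basis h, column 3 ↔ basis h^2, so (MᵀM)_{2,3} = Σᵢ (h)·(h^2) = (4)·(16) + (7)·(49) + (8)·(64) + (9)·(81) = 1648.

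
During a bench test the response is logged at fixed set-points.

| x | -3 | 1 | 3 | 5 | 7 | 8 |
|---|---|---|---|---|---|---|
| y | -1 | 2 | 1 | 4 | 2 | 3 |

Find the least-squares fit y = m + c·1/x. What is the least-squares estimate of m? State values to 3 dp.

m = 1.459

Setting ∂/∂m … = 0 gives: 6·m + (411/280)·c = 11;  (411/280)·m + (916049/705600)·c = 3467/840.
(Σ1 = 6, Σ1/x = 411/280, Σ1/x·1/x = 916049/705600, Σy = 11, Σ1/x·y = 3467/840.)
det = 6·(916049/705600) − (411/280)² = 265067/47040.
m = (11·(916049/705600) − (411/280)·(3467/840))/(265067/47040) = 5801728/3976005; c = (6·(3467/840) − (411/280)·11)/(265067/47040) = 405384/265067.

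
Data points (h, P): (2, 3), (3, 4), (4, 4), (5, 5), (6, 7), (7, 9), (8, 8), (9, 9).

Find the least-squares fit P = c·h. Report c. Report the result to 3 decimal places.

c = 1.088

Sums needed: Σh·h = 284.
And Σh·P = 309.
Normal equations: [[284]]·[c]ᵀ = [309]ᵀ.
c = 309/284 = 1.08803.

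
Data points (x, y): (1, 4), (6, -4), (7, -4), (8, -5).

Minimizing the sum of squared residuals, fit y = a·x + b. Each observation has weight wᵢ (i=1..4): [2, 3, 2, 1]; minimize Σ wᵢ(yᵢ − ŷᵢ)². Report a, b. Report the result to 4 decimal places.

Entries of MᵀWM: Σwᵢ·x·x = 272, Σwᵢ·x = 42, Σwᵢ·1 = 8.
For MᵀWy: Σwᵢ·x·y = -160, Σwᵢ·y = -17.
det = 272·8 − 42² = 412.
a = ((-160)·8 − 42·(-17))/412 = -283/206; b = (272·(-17) − 42·(-160))/412 = 524/103.

a = -1.3738, b = 5.0874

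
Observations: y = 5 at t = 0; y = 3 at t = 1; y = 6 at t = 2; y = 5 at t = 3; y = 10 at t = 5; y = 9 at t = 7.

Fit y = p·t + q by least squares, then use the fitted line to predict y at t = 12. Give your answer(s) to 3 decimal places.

ŷ = 14.010

Compute the Gram sums: Σt·t = 88, Σt = 18, Σ1 = 6.
For Aᵀy: Σt·y = 143, Σy = 38.
AᵀA·[p, q]ᵀ = Aᵀy becomes [[88, 18]; [18, 6]]·[p, q]ᵀ = [143, 38]ᵀ.
Determinant 88·6 − 18² = 204.
p = (143·6 − 18·38)/204 = 29/34; q = (88·38 − 18·143)/204 = 385/102.
At t = 12: ŷ = (29/34)·(12) + (385/102)·(1) = 1429/102.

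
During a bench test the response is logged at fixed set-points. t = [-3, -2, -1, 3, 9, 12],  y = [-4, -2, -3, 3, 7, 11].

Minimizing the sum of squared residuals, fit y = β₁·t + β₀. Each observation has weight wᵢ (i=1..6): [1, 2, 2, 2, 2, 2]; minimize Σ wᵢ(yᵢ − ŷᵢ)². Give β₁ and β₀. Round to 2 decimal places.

Entries of AᵀWA: Σwᵢ·t·t = 487, Σwᵢ·t = 39, Σwᵢ·1 = 11.
For AᵀWy: Σwᵢ·t·y = 434, Σwᵢ·y = 28.
Determinant 487·11 − 39² = 3836.
β₁ = (434·11 − 39·28)/3836 = 263/274; β₀ = (487·28 − 39·434)/3836 = -235/274.

β₁ = 0.96, β₀ = -0.86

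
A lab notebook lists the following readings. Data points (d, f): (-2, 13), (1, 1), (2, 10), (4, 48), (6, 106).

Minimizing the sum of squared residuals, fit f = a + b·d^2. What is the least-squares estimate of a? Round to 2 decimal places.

Compute the Gram sums: Σ1 = 5, Σd^2 = 61, Σd^2·d^2 = 1585.
For Xᵀf: Σf = 178, Σd^2·f = 4677.
So XᵀX·[a, b]ᵀ = Xᵀf: [[5, 61]; [61, 1585]]·[a, b]ᵀ = [178, 4677]ᵀ.
det = 5·1585 − 61² = 4204.
a = (178·1585 − 61·4677)/4204 = -3167/4204; b = (5·4677 − 61·178)/4204 = 12527/4204.

a = -0.75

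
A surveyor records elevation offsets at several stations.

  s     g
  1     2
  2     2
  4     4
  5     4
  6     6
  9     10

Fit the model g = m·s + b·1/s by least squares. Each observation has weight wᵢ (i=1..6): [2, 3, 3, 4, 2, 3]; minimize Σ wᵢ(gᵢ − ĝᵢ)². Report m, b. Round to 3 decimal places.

Normal-equation sums: Σwᵢ·s·s = 477, Σwᵢ·s·1/s = 17, Σwᵢ·1/s·1/s = 34453/10800.
For AᵀWg: Σwᵢ·s·g = 486, Σwᵢ·1/s·g = 278/15.
det = 477·(34453/10800) − 17² = 1479209/1200.
m = (486·(34453/10800) − 17·(278/15))/(1479209/1200) = 1482382/1479209; b = (477·(278/15) − 17·486)/(1479209/1200) = 694080/1479209.

m = 1.002, b = 0.469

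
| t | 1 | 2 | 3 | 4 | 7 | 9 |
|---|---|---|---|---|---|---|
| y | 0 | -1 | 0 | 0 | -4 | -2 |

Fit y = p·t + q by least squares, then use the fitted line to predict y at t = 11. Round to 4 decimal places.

ŷ = -3.6549

The normal system AᵀA·[p, q]ᵀ = Aᵀy is [[160, 26]; [26, 6]]·[p, q]ᵀ = [-48, -7]ᵀ.
det = 160·6 − 26² = 284.
p = ((-48)·6 − 26·(-7))/284 = -53/142; q = (160·(-7) − 26·(-48))/284 = 32/71.
At t = 11: ŷ = (-53/142)·(11) + (32/71)·(1) = -519/142.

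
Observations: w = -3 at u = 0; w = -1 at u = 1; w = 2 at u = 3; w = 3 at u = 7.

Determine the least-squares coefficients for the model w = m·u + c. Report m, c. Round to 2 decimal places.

m = 0.81, c = -1.97

Compute the Gram sums: Σu·u = 59, Σu = 11, Σ1 = 4.
For Aᵀw: Σu·w = 26, Σw = 1.
So AᵀA·[m, c]ᵀ = Aᵀw: [[59, 11]; [11, 4]]·[m, c]ᵀ = [26, 1]ᵀ.
Δ = 59·4 − 11² = 115.
m = (26·4 − 11·1)/115 = 93/115; c = (59·1 − 11·26)/115 = -227/115.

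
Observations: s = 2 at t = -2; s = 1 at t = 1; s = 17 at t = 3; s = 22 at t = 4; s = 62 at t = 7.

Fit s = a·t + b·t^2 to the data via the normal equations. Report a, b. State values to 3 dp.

The normal system AᵀA·[a, b]ᵀ = Aᵀs is [[79, 427]; [427, 2755]]·[a, b]ᵀ = [570, 3552]ᵀ.
det = 79·2755 − 427² = 35316.
a = (570·2755 − 427·3552)/35316 = 8941/5886; b = (79·3552 − 427·570)/35316 = 6203/5886.

a = 1.519, b = 1.054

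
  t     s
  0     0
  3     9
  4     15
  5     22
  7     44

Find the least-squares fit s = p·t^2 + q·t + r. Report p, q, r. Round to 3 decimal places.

p = 0.854, q = 0.256, r = 0.115

Sums needed: Σt^2·t^2 = 3363, Σt^2·t = 559, Σt^2 = 99, Σt·t = 99, Σt = 19, Σ1 = 5.
For Aᵀs: Σt^2·s = 3027, Σt·s = 505, Σs = 90.
AᵀA·[p, q, r]ᵀ = Aᵀs becomes [[3363, 559, 99]; [559, 99, 19]; [99, 19, 5]]·[p, q, r]ᵀ = [3027, 505, 90]ᵀ.
Row-reducing yields p = 2231/2612, q = 669/2612, r = 75/653.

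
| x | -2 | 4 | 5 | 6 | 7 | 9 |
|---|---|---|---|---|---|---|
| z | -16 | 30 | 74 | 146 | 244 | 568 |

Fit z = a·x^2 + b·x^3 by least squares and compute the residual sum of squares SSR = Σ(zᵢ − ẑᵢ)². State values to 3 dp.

SSR = 9.293

Compute the Gram sums: Σx^2·x^2 = 11155, Σx^2·x^3 = 87749, Σx^3·x^3 = 715531.
And Σx^2·z = 65486, Σx^3·z = 540598.
Δ = 11155·715531 − 87749² = 281861304.
a = (65486·715531 − 87749·540598)/281861304 = -48305903/23488442; b = (11155·540598 − 87749·65486)/281861304 = 23669973/23488442.
Residuals: 3384162/11744221, -18665282/11744221, -6477171/11744221, 27805436/11744221, -10315822/11744221, -598559/11744221; SSR = 109135870/11744221.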